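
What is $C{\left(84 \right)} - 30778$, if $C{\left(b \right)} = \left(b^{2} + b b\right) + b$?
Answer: $-16582$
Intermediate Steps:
$C{\left(b \right)} = b + 2 b^{2}$ ($C{\left(b \right)} = \left(b^{2} + b^{2}\right) + b = 2 b^{2} + b = b + 2 b^{2}$)
$C{\left(84 \right)} - 30778 = 84 \left(1 + 2 \cdot 84\right) - 30778 = 84 \left(1 + 168\right) - 30778 = 84 \cdot 169 - 30778 = 14196 - 30778 = -16582$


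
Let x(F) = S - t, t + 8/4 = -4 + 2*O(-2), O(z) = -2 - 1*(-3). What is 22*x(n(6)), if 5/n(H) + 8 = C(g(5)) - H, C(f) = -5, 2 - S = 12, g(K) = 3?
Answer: -132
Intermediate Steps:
S = -10 (S = 2 - 1*12 = 2 - 12 = -10)
O(z) = 1 (O(z) = -2 + 3 = 1)
t = -4 (t = -2 + (-4 + 2*1) = -2 + (-4 + 2) = -2 - 2 = -4)
n(H) = 5/(-13 - H) (n(H) = 5/(-8 + (-5 - H)) = 5/(-13 - H))
x(F) = -6 (x(F) = -10 - 1*(-4) = -10 + 4 = -6)
22*x(n(6)) = 22*(-6) = -132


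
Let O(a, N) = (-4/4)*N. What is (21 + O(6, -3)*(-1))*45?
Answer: 810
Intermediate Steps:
O(a, N) = -N (O(a, N) = (-4*¼)*N = -N)
(21 + O(6, -3)*(-1))*45 = (21 - 1*(-3)*(-1))*45 = (21 + 3*(-1))*45 = (21 - 3)*45 = 18*45 = 810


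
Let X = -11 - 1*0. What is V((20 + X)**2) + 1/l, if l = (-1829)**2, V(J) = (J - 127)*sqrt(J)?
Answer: -1384929773/3345241 ≈ -414.00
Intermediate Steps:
X = -11 (X = -11 + 0 = -11)
V(J) = sqrt(J)*(-127 + J) (V(J) = (-127 + J)*sqrt(J) = sqrt(J)*(-127 + J))
l = 3345241
V((20 + X)**2) + 1/l = sqrt((20 - 11)**2)*(-127 + (20 - 11)**2) + 1/3345241 = sqrt(9**2)*(-127 + 9**2) + 1/3345241 = sqrt(81)*(-127 + 81) + 1/3345241 = 9*(-46) + 1/3345241 = -414 + 1/3345241 = -1384929773/3345241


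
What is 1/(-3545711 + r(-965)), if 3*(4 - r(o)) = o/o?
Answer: -3/10637122 ≈ -2.8203e-7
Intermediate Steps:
r(o) = 11/3 (r(o) = 4 - o/(3*o) = 4 - ⅓*1 = 4 - ⅓ = 11/3)
1/(-3545711 + r(-965)) = 1/(-3545711 + 11/3) = 1/(-10637122/3) = -3/10637122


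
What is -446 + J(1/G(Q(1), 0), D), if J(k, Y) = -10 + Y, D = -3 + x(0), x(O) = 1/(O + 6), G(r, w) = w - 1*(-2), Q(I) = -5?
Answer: -2753/6 ≈ -458.83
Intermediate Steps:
G(r, w) = 2 + w (G(r, w) = w + 2 = 2 + w)
x(O) = 1/(6 + O)
D = -17/6 (D = -3 + 1/(6 + 0) = -3 + 1/6 = -3 + ⅙ = -17/6 ≈ -2.8333)
-446 + J(1/G(Q(1), 0), D) = -446 + (-10 - 17/6) = -446 - 77/6 = -2753/6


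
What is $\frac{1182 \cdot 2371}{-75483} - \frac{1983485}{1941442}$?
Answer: $- \frac{1863551104993}{48848622162} \approx -38.15$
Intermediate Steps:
$\frac{1182 \cdot 2371}{-75483} - \frac{1983485}{1941442} = 2802522 \left(- \frac{1}{75483}\right) - \frac{1983485}{1941442} = - \frac{934174}{25161} - \frac{1983485}{1941442} = - \frac{1863551104993}{48848622162}$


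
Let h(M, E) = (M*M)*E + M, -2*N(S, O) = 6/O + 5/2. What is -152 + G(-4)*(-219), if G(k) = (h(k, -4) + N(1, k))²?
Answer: -4111019/4 ≈ -1.0278e+6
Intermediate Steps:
N(S, O) = -5/4 - 3/O (N(S, O) = -(6/O + 5/2)/2 = -(5/2 + 6/O)/2 = -5/4 - 3/O)
h(M, E) = M + E*M² (h(M, E) = M²*E + M = E*M² + M = M + E*M²)
G(k) = (-5/4 - 3/k + k*(1 - 4*k))² (G(k) = (k*(1 - 4*k) + (-5/4 - 3/k))² = (-5/4 - 3/k + k*(1 - 4*k))²)
-152 + G(-4)*(-219) = -152 + ((1/16)*(12 - 4*(5 + 4*(-4)*(-1 + 4*(-4))))²/(-4)²)*(-219) = -152 + ((1/16)*(1/16)*(12 - 4*(5 + 4*(-4)*(-1 - 16)))²)*(-219) = -152 + ((1/16)*(1/16)*(12 - 4*(5 + 4*(-4)*(-17)))²)*(-219) = -152 + ((1/16)*(1/16)*(12 - 4*(5 + 272))²)*(-219) = -152 + ((1/16)*(1/16)*(12 - 4*277)²)*(-219) = -152 + ((1/16)*(1/16)*(12 - 1108)²)*(-219) = -152 + ((1/16)*(1/16)*(-1096)²)*(-219) = -152 + ((1/16)*(1/16)*1201216)*(-219) = -152 + (18769/4)*(-219) = -152 - 4110411/4 = -4111019/4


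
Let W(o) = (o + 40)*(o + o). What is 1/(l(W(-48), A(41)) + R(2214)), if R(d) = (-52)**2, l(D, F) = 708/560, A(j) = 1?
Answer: 140/378737 ≈ 0.00036965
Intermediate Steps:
W(o) = 2*o*(40 + o) (W(o) = (40 + o)*(2*o) = 2*o*(40 + o))
l(D, F) = 177/140 (l(D, F) = 708*(1/560) = 177/140)
R(d) = 2704
1/(l(W(-48), A(41)) + R(2214)) = 1/(177/140 + 2704) = 1/(378737/140) = 140/378737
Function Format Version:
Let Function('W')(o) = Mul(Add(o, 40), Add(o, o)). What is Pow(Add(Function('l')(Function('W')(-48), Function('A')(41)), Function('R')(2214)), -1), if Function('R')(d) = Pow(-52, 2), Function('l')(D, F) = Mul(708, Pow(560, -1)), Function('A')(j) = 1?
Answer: Rational(140, 378737) ≈ 0.00036965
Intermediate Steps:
Function('W')(o) = Mul(2, o, Add(40, o)) (Function('W')(o) = Mul(Add(40, o), Mul(2, o)) = Mul(2, o, Add(40, o)))
Function('l')(D, F) = Rational(177, 140) (Function('l')(D, F) = Mul(708, Rational(1, 560)) = Rational(177, 140))
Function('R')(d) = 2704
Pow(Add(Function('l')(Function('W')(-48), Function('A')(41)), Function('R')(2214)), -1) = Pow(Add(Rational(177, 140), 2704), -1) = Pow(Rational(378737, 140), -1) = Rational(140, 378737)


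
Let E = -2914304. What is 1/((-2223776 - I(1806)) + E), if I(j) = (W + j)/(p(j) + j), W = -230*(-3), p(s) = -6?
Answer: -75/385356104 ≈ -1.9463e-7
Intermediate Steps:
W = 690 (W = -46*(-15) = 690)
I(j) = (690 + j)/(-6 + j)
1/((-2223776 - I(1806)) + E) = 1/((-2223776 - (690 + 1806)/(-6 + 1806)) - 2914304) = 1/((-2223776 - 2496/1800) - 2914304) = 1/((-2223776 - 1*104/75) - 2914304) = 1/((-2223776 - 104/75) - 2914304) = 1/(-166783304/75 - 2914304) = 1/(-385356104/75) = -75/385356104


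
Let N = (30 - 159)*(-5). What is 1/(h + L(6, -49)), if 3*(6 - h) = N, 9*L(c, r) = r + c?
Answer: -9/1924 ≈ -0.0046778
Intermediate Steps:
N = 645 (N = -129*(-5) = 645)
L(c, r) = c/9 + r/9 (L(c, r) = (r + c)/9 = (c + r)/9 = c/9 + r/9)
h = -209 (h = 6 - ⅓*645 = 6 - 215 = -209)
1/(h + L(6, -49)) = 1/(-209 + ((⅑)*6 + (⅑)*(-49))) = 1/(-209 + (⅔ - 49/9)) = 1/(-209 - 43/9) = 1/(-1924/9) = -9/1924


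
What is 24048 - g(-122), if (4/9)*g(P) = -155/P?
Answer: 11734029/488 ≈ 24045.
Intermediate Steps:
g(P) = -1395/(4*P) (g(P) = 9*(-155/P)/4 = -1395/(4*P))
24048 - g(-122) = 24048 - (-1395)/(4*(-122)) = 24048 - (-1395)*(-1)/(4*122) = 24048 - 1*1395/488 = 24048 - 1395/488 = 11734029/488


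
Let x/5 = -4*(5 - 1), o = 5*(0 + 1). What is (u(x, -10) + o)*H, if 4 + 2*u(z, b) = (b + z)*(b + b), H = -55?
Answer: -49665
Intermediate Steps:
o = 5 (o = 5*1 = 5)
x = -80 (x = 5*(-4*(5 - 1)) = 5*(-4*4) = 5*(-1*16) = 5*(-16) = -80)
u(z, b) = -2 + b*(b + z) (u(z, b) = -2 + ((b + z)*(b + b))/2 = -2 + ((b + z)*(2*b))/2 = -2 + (2*b*(b + z))/2 = -2 + b*(b + z))
(u(x, -10) + o)*H = ((-2 + (-10)² - 10*(-80)) + 5)*(-55) = ((-2 + 100 + 800) + 5)*(-55) = (898 + 5)*(-55) = 903*(-55) = -49665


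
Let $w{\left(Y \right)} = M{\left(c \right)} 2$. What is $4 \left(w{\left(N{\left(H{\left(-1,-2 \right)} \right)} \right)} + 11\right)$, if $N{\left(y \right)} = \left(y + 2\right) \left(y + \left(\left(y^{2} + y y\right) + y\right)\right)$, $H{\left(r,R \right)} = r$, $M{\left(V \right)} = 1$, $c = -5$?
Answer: $52$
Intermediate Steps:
$N{\left(y \right)} = \left(2 + y\right) \left(2 y + 2 y^{2}\right)$ ($N{\left(y \right)} = \left(2 + y\right) \left(y + \left(\left(y^{2} + y^{2}\right) + y\right)\right) = \left(2 + y\right) \left(y + \left(2 y^{2} + y\right)\right) = \left(2 + y\right) \left(y + \left(y + 2 y^{2}\right)\right) = \left(2 + y\right) \left(2 y + 2 y^{2}\right)$)
$w{\left(Y \right)} = 2$ ($w{\left(Y \right)} = 1 \cdot 2 = 2$)
$4 \left(w{\left(N{\left(H{\left(-1,-2 \right)} \right)} \right)} + 11\right) = 4 \left(2 + 11\right) = 4 \cdot 13 = 52$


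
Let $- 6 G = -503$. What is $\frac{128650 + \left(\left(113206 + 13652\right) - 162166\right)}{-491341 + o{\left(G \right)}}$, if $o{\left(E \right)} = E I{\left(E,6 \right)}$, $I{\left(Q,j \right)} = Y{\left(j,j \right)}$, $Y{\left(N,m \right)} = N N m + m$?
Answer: $- \frac{46671}{236365} \approx -0.19745$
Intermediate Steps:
$G = \frac{503}{6}$ ($G = \left(- \frac{1}{6}\right) \left(-503\right) = \frac{503}{6} \approx 83.833$)
$Y{\left(N,m \right)} = m + m N^{2}$ ($Y{\left(N,m \right)} = N^{2} m + m = m N^{2} + m = m + m N^{2}$)
$I{\left(Q,j \right)} = j \left(1 + j^{2}\right)$
$o{\left(E \right)} = 222 E$ ($o{\left(E \right)} = E \left(6 + 6^{3}\right) = E \left(6 + 216\right) = E 222 = 222 E$)
$\frac{128650 + \left(\left(113206 + 13652\right) - 162166\right)}{-491341 + o{\left(G \right)}} = \frac{128650 + \left(\left(113206 + 13652\right) - 162166\right)}{-491341 + 222 \cdot \frac{503}{6}} = \frac{128650 + \left(126858 - 162166\right)}{-491341 + 18611} = \frac{128650 - 35308}{-472730} = 93342 \left(- \frac{1}{472730}\right) = - \frac{46671}{236365}$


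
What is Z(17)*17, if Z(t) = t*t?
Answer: 4913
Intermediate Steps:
Z(t) = t**2
Z(17)*17 = 17**2*17 = 289*17 = 4913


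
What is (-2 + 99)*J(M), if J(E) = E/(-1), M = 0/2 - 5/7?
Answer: 485/7 ≈ 69.286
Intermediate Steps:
M = -5/7 (M = 0*(½) - 5*⅐ = 0 - 5/7 = -5/7 ≈ -0.71429)
J(E) = -E (J(E) = E*(-1) = -E)
(-2 + 99)*J(M) = (-2 + 99)*(-1*(-5/7)) = 97*(5/7) = 485/7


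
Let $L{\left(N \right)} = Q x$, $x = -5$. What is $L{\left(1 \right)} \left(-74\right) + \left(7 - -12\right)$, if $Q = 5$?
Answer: $1869$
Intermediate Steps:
$L{\left(N \right)} = -25$ ($L{\left(N \right)} = 5 \left(-5\right) = -25$)
$L{\left(1 \right)} \left(-74\right) + \left(7 - -12\right) = \left(-25\right) \left(-74\right) + \left(7 - -12\right) = 1850 + \left(7 + 12\right) = 1850 + 19 = 1869$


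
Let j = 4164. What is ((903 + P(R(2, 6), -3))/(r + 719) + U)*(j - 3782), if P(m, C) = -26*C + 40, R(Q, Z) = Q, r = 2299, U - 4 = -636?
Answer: -364113805/1509 ≈ -2.4129e+5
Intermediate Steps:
U = -632 (U = 4 - 636 = -632)
P(m, C) = 40 - 26*C
((903 + P(R(2, 6), -3))/(r + 719) + U)*(j - 3782) = ((903 + (40 - 26*(-3)))/(2299 + 719) - 632)*(4164 - 3782) = ((903 + (40 + 78))/3018 - 632)*382 = ((903 + 118)*(1/3018) - 632)*382 = (1021*(1/3018) - 632)*382 = (1021/3018 - 632)*382 = -1906355/3018*382 = -364113805/1509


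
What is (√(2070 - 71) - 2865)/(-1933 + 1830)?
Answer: 2865/103 - √1999/103 ≈ 27.381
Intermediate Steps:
(√(2070 - 71) - 2865)/(-1933 + 1830) = (√1999 - 2865)/(-103) = (-2865 + √1999)*(-1/103) = 2865/103 - √1999/103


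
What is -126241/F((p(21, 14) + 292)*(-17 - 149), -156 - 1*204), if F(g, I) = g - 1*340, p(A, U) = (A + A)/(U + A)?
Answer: 631205/245056 ≈ 2.5758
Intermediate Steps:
p(A, U) = 2*A/(A + U) (p(A, U) = (2*A)/(A + U) = 2*A/(A + U))
F(g, I) = -340 + g (F(g, I) = g - 340 = -340 + g)
-126241/F((p(21, 14) + 292)*(-17 - 149), -156 - 1*204) = -126241/(-340 + (2*21/(21 + 14) + 292)*(-17 - 149)) = -126241/(-340 + (2*21/35 + 292)*(-166)) = -126241/(-340 + (2*21*(1/35) + 292)*(-166)) = -126241/(-340 + (6/5 + 292)*(-166)) = -126241/(-340 + (1466/5)*(-166)) = -126241/(-340 - 243356/5) = -126241/(-245056/5) = -126241*(-5/245056) = 631205/245056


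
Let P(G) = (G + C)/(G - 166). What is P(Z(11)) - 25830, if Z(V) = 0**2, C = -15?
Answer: -4287765/166 ≈ -25830.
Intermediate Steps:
Z(V) = 0
P(G) = (-15 + G)/(-166 + G) (P(G) = (G - 15)/(G - 166) = (-15 + G)/(-166 + G))
P(Z(11)) - 25830 = (-15 + 0)/(-166 + 0) - 25830 = -15/(-166) - 25830 = -1/166*(-15) - 25830 = 15/166 - 25830 = -4287765/166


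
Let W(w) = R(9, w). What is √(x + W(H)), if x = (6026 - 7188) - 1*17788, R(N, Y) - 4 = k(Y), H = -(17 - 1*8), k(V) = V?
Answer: I*√18955 ≈ 137.68*I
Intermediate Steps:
H = -9 (H = -(17 - 8) = -1*9 = -9)
R(N, Y) = 4 + Y
W(w) = 4 + w
x = -18950 (x = -1162 - 17788 = -18950)
√(x + W(H)) = √(-18950 + (4 - 9)) = √(-18950 - 5) = √(-18955) = I*√18955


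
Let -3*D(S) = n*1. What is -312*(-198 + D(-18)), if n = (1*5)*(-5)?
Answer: 59176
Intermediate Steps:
n = -25 (n = 5*(-5) = -25)
D(S) = 25/3 (D(S) = -(-25)/3 = -1/3*(-25) = 25/3)
-312*(-198 + D(-18)) = -312*(-198 + 25/3) = -312*(-569/3) = 59176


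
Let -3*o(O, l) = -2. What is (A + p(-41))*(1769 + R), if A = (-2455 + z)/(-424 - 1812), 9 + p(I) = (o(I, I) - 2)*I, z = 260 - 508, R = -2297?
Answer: -13835404/559 ≈ -24750.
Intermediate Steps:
o(O, l) = 2/3 (o(O, l) = -1/3*(-2) = 2/3)
z = -248
p(I) = -9 - 4*I/3 (p(I) = -9 + (2/3 - 2)*I = -9 - 4*I/3)
A = 2703/2236 (A = (-2455 - 248)/(-424 - 1812) = -2703/(-2236) = -2703*(-1/2236) = 2703/2236 ≈ 1.2089)
(A + p(-41))*(1769 + R) = (2703/2236 + (-9 - 4/3*(-41)))*(1769 - 2297) = (2703/2236 + (-9 + 164/3))*(-528) = (2703/2236 + 137/3)*(-528) = (314441/6708)*(-528) = -13835404/559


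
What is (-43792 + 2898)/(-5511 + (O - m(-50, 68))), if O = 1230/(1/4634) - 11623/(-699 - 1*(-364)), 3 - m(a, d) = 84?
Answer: -13699490/1907632273 ≈ -0.0071814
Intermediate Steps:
m(a, d) = -81 (m(a, d) = 3 - 1*84 = 3 - 84 = -81)
O = 1909451323/335 (O = 1230/(1/4634) - 11623/(-699 + 364) = 1230*4634 - 11623/(-335) = 5699820 - 11623*(-1/335) = 5699820 + 11623/335 = 1909451323/335 ≈ 5.6999e+6)
(-43792 + 2898)/(-5511 + (O - m(-50, 68))) = (-43792 + 2898)/(-5511 + (1909451323/335 - 1*(-81))) = -40894/(-5511 + (1909451323/335 + 81)) = -40894/(-5511 + 1909478458/335) = -40894/1907632273/335 = -40894*335/1907632273 = -13699490/1907632273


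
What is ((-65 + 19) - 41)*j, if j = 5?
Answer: -435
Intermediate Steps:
((-65 + 19) - 41)*j = ((-65 + 19) - 41)*5 = (-46 - 41)*5 = -87*5 = -435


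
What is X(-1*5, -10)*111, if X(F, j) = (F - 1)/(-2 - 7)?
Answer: 74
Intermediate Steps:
X(F, j) = 1/9 - F/9 (X(F, j) = (-1 + F)/(-9) = (-1 + F)*(-1/9) = 1/9 - F/9)
X(-1*5, -10)*111 = (1/9 - (-1)*5/9)*111 = (1/9 - 1/9*(-5))*111 = (1/9 + 5/9)*111 = (2/3)*111 = 74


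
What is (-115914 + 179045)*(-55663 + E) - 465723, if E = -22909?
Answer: -4960794655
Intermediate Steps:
(-115914 + 179045)*(-55663 + E) - 465723 = (-115914 + 179045)*(-55663 - 22909) - 465723 = 63131*(-78572) - 465723 = -4960328932 - 465723 = -4960794655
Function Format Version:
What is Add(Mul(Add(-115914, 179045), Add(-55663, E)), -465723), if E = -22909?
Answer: -4960794655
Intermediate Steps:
Add(Mul(Add(-115914, 179045), Add(-55663, E)), -465723) = Add(Mul(Add(-115914, 179045), Add(-55663, -22909)), -465723) = Add(Mul(63131, -78572), -465723) = Add(-4960328932, -465723) = -4960794655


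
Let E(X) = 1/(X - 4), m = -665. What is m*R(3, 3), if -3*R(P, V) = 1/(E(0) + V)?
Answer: 2660/33 ≈ 80.606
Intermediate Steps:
E(X) = 1/(-4 + X)
R(P, V) = -1/(3*(-¼ + V)) (R(P, V) = -1/(3*(1/(-4 + 0) + V)) = -1/(3*(1/(-4) + V)) = -1/(3*(-¼ + V)))
m*R(3, 3) = -(-2660)/(-3 + 12*3) = -(-2660)/(-3 + 36) = -(-2660)/33 = -665*(-4/33) = 2660/33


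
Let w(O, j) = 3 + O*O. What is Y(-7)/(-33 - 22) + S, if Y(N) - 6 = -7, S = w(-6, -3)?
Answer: 2146/55 ≈ 39.018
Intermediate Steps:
w(O, j) = 3 + O²
S = 39 (S = 3 + (-6)² = 3 + 36 = 39)
Y(N) = -1 (Y(N) = 6 - 7 = -1)
Y(-7)/(-33 - 22) + S = -1/(-33 - 22) + 39 = -1/(-55) + 39 = -1/55*(-1) + 39 = 1/55 + 39 = 2146/55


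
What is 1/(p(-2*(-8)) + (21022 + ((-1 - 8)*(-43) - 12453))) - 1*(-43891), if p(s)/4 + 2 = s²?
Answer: 437681053/9972 ≈ 43891.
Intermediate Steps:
p(s) = -8 + 4*s²
1/(p(-2*(-8)) + (21022 + ((-1 - 8)*(-43) - 12453))) - 1*(-43891) = 1/((-8 + 4*(-2*(-8))²) + (21022 + ((-1 - 8)*(-43) - 12453))) - 1*(-43891) = 1/((-8 + 4*16²) + (21022 + (-9*(-43) - 12453))) + 43891 = 1/((-8 + 4*256) + (21022 + (387 - 12453))) + 43891 = 1/((-8 + 1024) + (21022 - 12066)) + 43891 = 1/(1016 + 8956) + 43891 = 1/9972 + 43891 = 437681053/9972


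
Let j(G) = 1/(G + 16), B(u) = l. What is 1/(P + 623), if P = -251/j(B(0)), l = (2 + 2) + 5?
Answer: -1/5652 ≈ -0.00017693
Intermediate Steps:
l = 9 (l = 4 + 5 = 9)
B(u) = 9
j(G) = 1/(16 + G)
P = -6275 (P = -251/(1/(16 + 9)) = -251/(1/25) = -251/1/25 = -251*25 = -6275)
1/(P + 623) = 1/(-6275 + 623) = 1/(-5652) = -1/5652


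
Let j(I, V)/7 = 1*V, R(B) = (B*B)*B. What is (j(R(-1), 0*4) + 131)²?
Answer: 17161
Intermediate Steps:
R(B) = B³ (R(B) = B²*B = B³)
j(I, V) = 7*V (j(I, V) = 7*(1*V) = 7*V)
(j(R(-1), 0*4) + 131)² = (7*(0*4) + 131)² = (7*0 + 131)² = (0 + 131)² = 131² = 17161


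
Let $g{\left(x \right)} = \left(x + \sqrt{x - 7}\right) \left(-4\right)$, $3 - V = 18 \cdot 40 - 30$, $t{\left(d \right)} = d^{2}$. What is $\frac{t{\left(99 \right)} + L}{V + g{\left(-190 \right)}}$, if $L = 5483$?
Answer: $\frac{1115732}{8481} + \frac{61136 i \sqrt{197}}{8481} \approx 131.56 + 101.18 i$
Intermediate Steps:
$V = -687$ ($V = 3 - \left(18 \cdot 40 - 30\right) = 3 - \left(720 - 30\right) = 3 - 690 = -687$)
$g{\left(x \right)} = - 4 x - 4 \sqrt{-7 + x}$ ($g{\left(x \right)} = \left(x + \sqrt{-7 + x}\right) \left(-4\right) = - 4 x - 4 \sqrt{-7 + x}$)
$\frac{t{\left(99 \right)} + L}{V + g{\left(-190 \right)}} = \frac{99^{2} + 5483}{-687 - \left(-760 + 4 \sqrt{-7 - 190}\right)} = \frac{9801 + 5483}{-687 + \left(760 - 4 \sqrt{-197}\right)} = \frac{15284}{-687 + \left(760 - 4 i \sqrt{197}\right)} = \frac{15284}{73 - 4 i \sqrt{197}}$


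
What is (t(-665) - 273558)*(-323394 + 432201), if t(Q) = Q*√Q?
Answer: -29765025306 - 72356655*I*√665 ≈ -2.9765e+10 - 1.8659e+9*I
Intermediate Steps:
t(Q) = Q^(3/2)
(t(-665) - 273558)*(-323394 + 432201) = ((-665)^(3/2) - 273558)*(-323394 + 432201) = (-665*I*√665 - 273558)*108807 = (-273558 - 665*I*√665)*108807 = -29765025306 - 72356655*I*√665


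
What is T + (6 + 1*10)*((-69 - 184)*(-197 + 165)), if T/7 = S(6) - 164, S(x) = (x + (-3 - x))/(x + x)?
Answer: 513545/4 ≈ 1.2839e+5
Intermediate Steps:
S(x) = -3/(2*x) (S(x) = -3*1/(2*x) = -3/(2*x))
T = -4599/4 (T = 7*(-3/2/6 - 164) = 7*(-3/2*1/6 - 164) = 7*(-1/4 - 164) = 7*(-657/4) = -4599/4 ≈ -1149.8)
T + (6 + 1*10)*((-69 - 184)*(-197 + 165)) = -4599/4 + (6 + 1*10)*((-69 - 184)*(-197 + 165)) = -4599/4 + (6 + 10)*(-253*(-32)) = -4599/4 + 16*8096 = -4599/4 + 129536 = 513545/4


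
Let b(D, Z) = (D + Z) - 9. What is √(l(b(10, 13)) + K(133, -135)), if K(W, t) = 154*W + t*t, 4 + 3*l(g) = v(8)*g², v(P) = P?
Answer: √353055/3 ≈ 198.06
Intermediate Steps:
b(D, Z) = -9 + D + Z
l(g) = -4/3 + 8*g²/3 (l(g) = -4/3 + (8*g²)/3 = -4/3 + 8*g²/3)
K(W, t) = t² + 154*W (K(W, t) = 154*W + t² = t² + 154*W)
√(l(b(10, 13)) + K(133, -135)) = √((-4/3 + 8*(-9 + 10 + 13)²/3) + ((-135)² + 154*133)) = √((-4/3 + (8/3)*14²) + (18225 + 20482)) = √((-4/3 + (8/3)*196) + 38707) = √((-4/3 + 1568/3) + 38707) = √(1564/3 + 38707) = √(117685/3) = √353055/3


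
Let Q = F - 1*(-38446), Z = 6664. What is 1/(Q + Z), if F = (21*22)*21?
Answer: 1/54812 ≈ 1.8244e-5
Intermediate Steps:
F = 9702 (F = 462*21 = 9702)
Q = 48148 (Q = 9702 - 1*(-38446) = 9702 + 38446 = 48148)
1/(Q + Z) = 1/(48148 + 6664) = 1/54812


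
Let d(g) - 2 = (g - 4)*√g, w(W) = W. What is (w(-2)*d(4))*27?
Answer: -108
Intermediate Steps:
d(g) = 2 + √g*(-4 + g) (d(g) = 2 + (g - 4)*√g = 2 + (-4 + g)*√g = 2 + √g*(-4 + g))
(w(-2)*d(4))*27 = -2*(2 + 4^(3/2) - 4*√4)*27 = -2*(2 + 8 - 4*2)*27 = -2*(2 + 8 - 8)*27 = -2*2*27 = -4*27 = -108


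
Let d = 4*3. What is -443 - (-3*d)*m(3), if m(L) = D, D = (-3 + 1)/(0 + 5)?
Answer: -2287/5 ≈ -457.40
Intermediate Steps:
D = -⅖ (D = -2/5 = -2*⅕ = -⅖ ≈ -0.40000)
d = 12
m(L) = -⅖
-443 - (-3*d)*m(3) = -443 - (-3*12)*(-2)/5 = -443 - (-36)*(-2)/5 = -443 - 1*72/5 = -443 - 72/5 = -2287/5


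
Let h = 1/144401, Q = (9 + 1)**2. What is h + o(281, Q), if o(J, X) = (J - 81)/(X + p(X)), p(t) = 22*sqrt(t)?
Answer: 722013/1155208 ≈ 0.62501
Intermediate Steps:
Q = 100 (Q = 10**2 = 100)
h = 1/144401 ≈ 6.9252e-6
o(J, X) = (-81 + J)/(X + 22*sqrt(X)) (o(J, X) = (J - 81)/(X + 22*sqrt(X)) = (-81 + J)/(X + 22*sqrt(X)))
h + o(281, Q) = 1/144401 + (-81 + 281)/(100 + 22*sqrt(100)) = 1/144401 + 200/(100 + 22*10) = 1/144401 + 200/(100 + 220) = 1/144401 + 200/320 = 1/144401 + (1/320)*200 = 1/144401 + 5/8 = 722013/1155208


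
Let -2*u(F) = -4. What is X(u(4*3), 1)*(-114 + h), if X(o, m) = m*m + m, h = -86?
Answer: -400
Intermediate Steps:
u(F) = 2 (u(F) = -1/2*(-4) = 2)
X(o, m) = m + m**2 (X(o, m) = m**2 + m = m + m**2)
X(u(4*3), 1)*(-114 + h) = (1*(1 + 1))*(-114 - 86) = (1*2)*(-200) = 2*(-200) = -400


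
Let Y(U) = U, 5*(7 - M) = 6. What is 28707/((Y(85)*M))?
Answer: 28707/493 ≈ 58.229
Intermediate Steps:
M = 29/5 (M = 7 - ⅕*6 = 7 - 6/5 = 29/5 ≈ 5.8000)
28707/((Y(85)*M)) = 28707/((85*(29/5))) = 28707/493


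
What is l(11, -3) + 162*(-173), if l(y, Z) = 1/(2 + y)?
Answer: -364337/13 ≈ -28026.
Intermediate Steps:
l(11, -3) + 162*(-173) = 1/(2 + 11) + 162*(-173) = 1/13 - 28026 = -364337/13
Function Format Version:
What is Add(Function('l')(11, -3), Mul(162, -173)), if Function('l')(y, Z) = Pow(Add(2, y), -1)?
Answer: Rational(-364337, 13) ≈ -28026.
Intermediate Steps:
Add(Function('l')(11, -3), Mul(162, -173)) = Add(Pow(Add(2, 11), -1), Mul(162, -173)) = Add(Pow(13, -1), -28026) = Add(Rational(1, 13), -28026) = Rational(-364337, 13)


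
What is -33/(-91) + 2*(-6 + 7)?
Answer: 215/91 ≈ 2.3626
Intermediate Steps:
-33/(-91) + 2*(-6 + 7) = -1/91*(-33) + 2*1 = 33/91 + 2 = 215/91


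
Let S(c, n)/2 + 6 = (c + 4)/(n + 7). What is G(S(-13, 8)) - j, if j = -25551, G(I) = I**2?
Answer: 643131/25 ≈ 25725.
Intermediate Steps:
S(c, n) = -12 + 2*(4 + c)/(7 + n) (S(c, n) = -12 + 2*((c + 4)/(n + 7)) = -12 + 2*((4 + c)/(7 + n)) = -12 + 2*(4 + c)/(7 + n))
G(S(-13, 8)) - j = (2*(-38 - 13 - 6*8)/(7 + 8))**2 - 1*(-25551) = (2*(-38 - 13 - 48)/15)**2 + 25551 = (2*(1/15)*(-99))**2 + 25551 = (-66/5)**2 + 25551 = 4356/25 + 25551 = 643131/25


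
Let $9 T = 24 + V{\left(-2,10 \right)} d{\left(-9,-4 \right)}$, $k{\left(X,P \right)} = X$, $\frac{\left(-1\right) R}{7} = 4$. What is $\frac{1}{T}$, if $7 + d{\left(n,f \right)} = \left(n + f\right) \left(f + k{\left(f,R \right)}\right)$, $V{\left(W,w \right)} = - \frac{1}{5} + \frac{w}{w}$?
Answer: $\frac{45}{508} \approx 0.088583$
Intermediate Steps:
$V{\left(W,w \right)} = \frac{4}{5}$ ($V{\left(W,w \right)} = \left(-1\right) \frac{1}{5} + 1 = - \frac{1}{5} + 1 = \frac{4}{5}$)
$R = -28$ ($R = \left(-7\right) 4 = -28$)
$d{\left(n,f \right)} = -7 + 2 f \left(f + n\right)$ ($d{\left(n,f \right)} = -7 + \left(n + f\right) \left(f + f\right) = -7 + \left(f + n\right) 2 f = -7 + 2 f \left(f + n\right)$)
$T = \frac{508}{45}$ ($T = \frac{24 + \frac{4 \left(-7 + 2 \left(-4\right)^{2} + 2 \left(-4\right) \left(-9\right)\right)}{5}}{9} = \frac{24 + \frac{4 \left(-7 + 2 \cdot 16 + 72\right)}{5}}{9} = \frac{24 + \frac{4 \left(-7 + 32 + 72\right)}{5}}{9} = \frac{24 + \frac{4}{5} \cdot 97}{9} = \frac{24 + \frac{388}{5}}{9} = \frac{1}{9} \cdot \frac{508}{5} = \frac{508}{45} \approx 11.289$)
$\frac{1}{T} = \frac{1}{\frac{508}{45}} = \frac{45}{508}$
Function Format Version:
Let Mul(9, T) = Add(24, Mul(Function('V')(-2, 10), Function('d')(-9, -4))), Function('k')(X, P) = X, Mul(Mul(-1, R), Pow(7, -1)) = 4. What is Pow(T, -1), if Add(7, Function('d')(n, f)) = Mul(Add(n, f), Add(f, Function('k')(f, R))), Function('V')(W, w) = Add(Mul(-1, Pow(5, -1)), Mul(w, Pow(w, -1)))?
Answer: Rational(45, 508) ≈ 0.088583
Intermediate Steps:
Function('V')(W, w) = Rational(4, 5) (Function('V')(W, w) = Add(Mul(-1, Rational(1, 5)), 1) = Add(Rational(-1, 5), 1) = Rational(4, 5))
R = -28 (R = Mul(-7, 4) = -28)
Function('d')(n, f) = Add(-7, Mul(2, f, Add(f, n))) (Function('d')(n, f) = Add(-7, Mul(Add(n, f), Add(f, f))) = Add(-7, Mul(Add(f, n), Mul(2, f))) = Add(-7, Mul(2, f, Add(f, n))))
T = Rational(508, 45) (T = Mul(Rational(1, 9), Add(24, Mul(Rational(4, 5), Add(-7, Mul(2, Pow(-4, 2)), Mul(2, -4, -9))))) = Mul(Rational(1, 9), Add(24, Mul(Rational(4, 5), Add(-7, Mul(2, 16), 72)))) = Mul(Rational(1, 9), Add(24, Mul(Rational(4, 5), Add(-7, 32, 72)))) = Mul(Rational(1, 9), Add(24, Mul(Rational(4, 5), 97))) = Mul(Rational(1, 9), Add(24, Rational(388, 5))) = Mul(Rational(1, 9), Rational(508, 5)) = Rational(508, 45) ≈ 11.289)
Pow(T, -1) = Pow(Rational(508, 45), -1) = Rational(45, 508)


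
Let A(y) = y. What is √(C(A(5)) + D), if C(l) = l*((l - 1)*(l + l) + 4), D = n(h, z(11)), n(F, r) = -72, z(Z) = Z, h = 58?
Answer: 2*√37 ≈ 12.166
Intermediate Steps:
D = -72
C(l) = l*(4 + 2*l*(-1 + l)) (C(l) = l*((-1 + l)*(2*l) + 4) = l*(2*l*(-1 + l) + 4) = l*(4 + 2*l*(-1 + l)))
√(C(A(5)) + D) = √(2*5*(2 + 5² - 1*5) - 72) = √(2*5*(2 + 25 - 5) - 72) = √(2*5*22 - 72) = √(220 - 72) = √148 = 2*√37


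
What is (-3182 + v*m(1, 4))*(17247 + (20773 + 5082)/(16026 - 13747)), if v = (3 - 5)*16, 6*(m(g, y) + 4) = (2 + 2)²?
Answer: -370426591024/6837 ≈ -5.4180e+7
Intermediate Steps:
m(g, y) = -4/3 (m(g, y) = -4 + (2 + 2)²/6 = -4 + (⅙)*4² = -4 + (⅙)*16 = -4 + 8/3 = -4/3)
v = -32 (v = -2*16 = -32)
(-3182 + v*m(1, 4))*(17247 + (20773 + 5082)/(16026 - 13747)) = (-3182 - 32*(-4/3))*(17247 + (20773 + 5082)/(16026 - 13747)) = (-3182 + 128/3)*(17247 + 25855/2279) = -9418*(17247 + 25855*(1/2279))/3 = -9418*(17247 + 25855/2279)/3 = -9418/3*39331768/2279 = -370426591024/6837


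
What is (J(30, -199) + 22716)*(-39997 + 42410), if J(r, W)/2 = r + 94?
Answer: 55412132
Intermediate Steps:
J(r, W) = 188 + 2*r (J(r, W) = 2*(r + 94) = 2*(94 + r) = 188 + 2*r)
(J(30, -199) + 22716)*(-39997 + 42410) = ((188 + 2*30) + 22716)*(-39997 + 42410) = ((188 + 60) + 22716)*2413 = (248 + 22716)*2413 = 22964*2413 = 55412132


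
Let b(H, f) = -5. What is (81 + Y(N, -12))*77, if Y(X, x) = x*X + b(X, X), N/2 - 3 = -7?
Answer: 13244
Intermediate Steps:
N = -8 (N = 6 + 2*(-7) = 6 - 14 = -8)
Y(X, x) = -5 + X*x (Y(X, x) = x*X - 5 = X*x - 5 = -5 + X*x)
(81 + Y(N, -12))*77 = (81 + (-5 - 8*(-12)))*77 = (81 + (-5 + 96))*77 = (81 + 91)*77 = 172*77 = 13244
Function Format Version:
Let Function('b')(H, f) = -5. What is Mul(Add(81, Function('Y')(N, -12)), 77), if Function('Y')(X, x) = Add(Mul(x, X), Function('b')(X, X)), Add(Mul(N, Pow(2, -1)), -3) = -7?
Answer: 13244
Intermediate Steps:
N = -8 (N = Add(6, Mul(2, -7)) = Add(6, -14) = -8)
Function('Y')(X, x) = Add(-5, Mul(X, x)) (Function('Y')(X, x) = Add(Mul(x, X), -5) = Add(Mul(X, x), -5) = Add(-5, Mul(X, x)))
Mul(Add(81, Function('Y')(N, -12)), 77) = Mul(Add(81, Add(-5, Mul(-8, -12))), 77) = Mul(Add(81, Add(-5, 96)), 77) = Mul(Add(81, 91), 77) = Mul(172, 77) = 13244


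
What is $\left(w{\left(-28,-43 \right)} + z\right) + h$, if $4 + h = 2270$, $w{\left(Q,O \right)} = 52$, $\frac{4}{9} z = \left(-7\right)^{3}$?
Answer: $\frac{6185}{4} \approx 1546.3$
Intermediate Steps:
$z = - \frac{3087}{4}$ ($z = \frac{9 \left(-7\right)^{3}}{4} = \frac{9}{4} \left(-343\right) = - \frac{3087}{4} \approx -771.75$)
$h = 2266$ ($h = -4 + 2270 = 2266$)
$\left(w{\left(-28,-43 \right)} + z\right) + h = \left(52 - \frac{3087}{4}\right) + 2266 = - \frac{2879}{4} + 2266 = \frac{6185}{4}$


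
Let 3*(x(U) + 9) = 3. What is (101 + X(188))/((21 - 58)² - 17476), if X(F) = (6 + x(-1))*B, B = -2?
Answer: -5/767 ≈ -0.0065189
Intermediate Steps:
x(U) = -8 (x(U) = -9 + (⅓)*3 = -9 + 1 = -8)
X(F) = 4 (X(F) = (6 - 8)*(-2) = -2*(-2) = 4)
(101 + X(188))/((21 - 58)² - 17476) = (101 + 4)/((21 - 58)² - 17476) = 105/((-37)² - 17476) = 105/(1369 - 17476) = 105/(-16107) = 105*(-1/16107) = -5/767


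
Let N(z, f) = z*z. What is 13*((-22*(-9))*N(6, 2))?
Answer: 92664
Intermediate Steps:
N(z, f) = z**2
13*((-22*(-9))*N(6, 2)) = 13*(-22*(-9)*6**2) = 13*(198*36) = 13*7128 = 92664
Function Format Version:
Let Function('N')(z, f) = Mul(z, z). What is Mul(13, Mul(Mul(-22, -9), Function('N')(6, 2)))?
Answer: 92664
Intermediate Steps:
Function('N')(z, f) = Pow(z, 2)
Mul(13, Mul(Mul(-22, -9), Function('N')(6, 2))) = Mul(13, Mul(Mul(-22, -9), Pow(6, 2))) = Mul(13, Mul(198, 36)) = Mul(13, 7128) = 92664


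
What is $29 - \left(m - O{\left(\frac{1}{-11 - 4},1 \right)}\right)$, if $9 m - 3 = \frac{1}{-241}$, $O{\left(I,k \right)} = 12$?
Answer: $\frac{88207}{2169} \approx 40.667$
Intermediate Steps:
$m = \frac{722}{2169}$ ($m = \frac{1}{3} + \frac{1}{9 \left(-241\right)} = \frac{1}{3} + \frac{1}{9} \left(- \frac{1}{241}\right) = \frac{1}{3} - \frac{1}{2169} = \frac{722}{2169} \approx 0.33287$)
$29 - \left(m - O{\left(\frac{1}{-11 - 4},1 \right)}\right) = 29 - \left(\frac{722}{2169} - 12\right) = 29 - - \frac{25306}{2169} = 29 + \frac{25306}{2169} = \frac{88207}{2169}$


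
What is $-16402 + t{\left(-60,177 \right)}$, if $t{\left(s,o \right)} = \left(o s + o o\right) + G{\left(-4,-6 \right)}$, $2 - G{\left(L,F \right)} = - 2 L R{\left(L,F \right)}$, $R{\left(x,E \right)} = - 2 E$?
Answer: $4213$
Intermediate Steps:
$G{\left(L,F \right)} = 2 - 4 F L$ ($G{\left(L,F \right)} = 2 - - 2 L \left(- 2 F\right) = 2 - 4 F L$)
$t{\left(s,o \right)} = -94 + o^{2} + o s$ ($t{\left(s,o \right)} = \left(o s + o o\right) + \left(2 - \left(-24\right) \left(-4\right)\right) = \left(o s + o^{2}\right) + \left(2 - 96\right) = \left(o^{2} + o s\right) - 94 = -94 + o^{2} + o s$)
$-16402 + t{\left(-60,177 \right)} = -16402 + \left(-94 + 177^{2} + 177 \left(-60\right)\right) = -16402 - -20615 = -16402 + 20615 = 4213$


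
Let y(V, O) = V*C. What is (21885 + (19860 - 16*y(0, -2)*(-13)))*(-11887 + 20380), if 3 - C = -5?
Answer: 354540285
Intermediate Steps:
C = 8 (C = 3 - 1*(-5) = 3 + 5 = 8)
y(V, O) = 8*V (y(V, O) = V*8 = 8*V)
(21885 + (19860 - 16*y(0, -2)*(-13)))*(-11887 + 20380) = (21885 + (19860 - 128*0*(-13)))*(-11887 + 20380) = (21885 + (19860 - 16*0*(-13)))*8493 = (21885 + (19860 + 0*(-13)))*8493 = (21885 + (19860 + 0))*8493 = (21885 + 19860)*8493 = 41745*8493 = 354540285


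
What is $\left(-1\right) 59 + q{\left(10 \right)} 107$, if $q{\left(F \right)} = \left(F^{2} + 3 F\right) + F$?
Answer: $14921$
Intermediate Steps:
$q{\left(F \right)} = F^{2} + 4 F$
$\left(-1\right) 59 + q{\left(10 \right)} 107 = \left(-1\right) 59 + 10 \left(4 + 10\right) 107 = -59 + 10 \cdot 14 \cdot 107 = -59 + 140 \cdot 107 = -59 + 14980 = 14921$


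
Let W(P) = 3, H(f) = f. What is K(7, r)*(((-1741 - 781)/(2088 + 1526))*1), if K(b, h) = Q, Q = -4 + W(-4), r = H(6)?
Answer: 97/139 ≈ 0.69784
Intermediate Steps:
r = 6
Q = -1 (Q = -4 + 3 = -1)
K(b, h) = -1
K(7, r)*(((-1741 - 781)/(2088 + 1526))*1) = -(-1741 - 781)/(2088 + 1526) = -(-2522/3614) = -(-2522*1/3614) = -(-97)/139 = -1*(-97/139) = 97/139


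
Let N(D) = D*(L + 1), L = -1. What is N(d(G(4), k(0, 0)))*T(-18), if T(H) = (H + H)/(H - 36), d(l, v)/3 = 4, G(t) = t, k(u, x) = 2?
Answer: 0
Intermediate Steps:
d(l, v) = 12 (d(l, v) = 3*4 = 12)
T(H) = 2*H/(-36 + H) (T(H) = (2*H)/(-36 + H) = 2*H/(-36 + H))
N(D) = 0 (N(D) = D*(-1 + 1) = D*0 = 0)
N(d(G(4), k(0, 0)))*T(-18) = 0*(2*(-18)/(-36 - 18)) = 0*(2*(-18)/(-54)) = 0*(2*(-18)*(-1/54)) = 0*(⅔) = 0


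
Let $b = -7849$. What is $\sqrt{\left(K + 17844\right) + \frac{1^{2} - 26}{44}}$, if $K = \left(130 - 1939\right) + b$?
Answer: $\frac{\sqrt{3961749}}{22} \approx 90.473$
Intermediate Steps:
$K = -9658$ ($K = \left(130 - 1939\right) - 7849 = -1809 - 7849 = -9658$)
$\sqrt{\left(K + 17844\right) + \frac{1^{2} - 26}{44}} = \sqrt{\left(-9658 + 17844\right) + \frac{1^{2} - 26}{44}} = \sqrt{8186 + \left(1 - 26\right) \frac{1}{44}} = \sqrt{8186 - \frac{25}{44}} = \sqrt{\frac{360159}{44}} = \frac{\sqrt{3961749}}{22}$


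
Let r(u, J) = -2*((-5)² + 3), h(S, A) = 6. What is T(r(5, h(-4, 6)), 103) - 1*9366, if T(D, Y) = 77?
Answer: -9289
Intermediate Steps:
r(u, J) = -56 (r(u, J) = -2*(25 + 3) = -2*28 = -56)
T(r(5, h(-4, 6)), 103) - 1*9366 = 77 - 1*9366 = 77 - 9366 = -9289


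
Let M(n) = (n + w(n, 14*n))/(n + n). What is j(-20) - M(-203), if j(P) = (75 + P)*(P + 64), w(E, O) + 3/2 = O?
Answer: 1958947/812 ≈ 2412.5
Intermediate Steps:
w(E, O) = -3/2 + O
M(n) = (-3/2 + 15*n)/(2*n) (M(n) = (n + (-3/2 + 14*n))/(n + n) = (-3/2 + 15*n)/((2*n)) = (-3/2 + 15*n)*(1/(2*n)) = (-3/2 + 15*n)/(2*n))
j(P) = (64 + P)*(75 + P) (j(P) = (75 + P)*(64 + P) = (64 + P)*(75 + P))
j(-20) - M(-203) = (4800 + (-20)² + 139*(-20)) - 3*(-1 + 10*(-203))/(4*(-203)) = (4800 + 400 - 2780) - 3*(-1)*(-1 - 2030)/(4*203) = 2420 - 3*(-1)*(-2031)/(4*203) = 2420 - 1*6093/812 = 2420 - 6093/812 = 1958947/812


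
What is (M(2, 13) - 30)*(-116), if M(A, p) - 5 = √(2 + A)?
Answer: 2668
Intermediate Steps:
M(A, p) = 5 + √(2 + A)
(M(2, 13) - 30)*(-116) = ((5 + √(2 + 2)) - 30)*(-116) = ((5 + √4) - 30)*(-116) = ((5 + 2) - 30)*(-116) = (7 - 30)*(-116) = -23*(-116) = 2668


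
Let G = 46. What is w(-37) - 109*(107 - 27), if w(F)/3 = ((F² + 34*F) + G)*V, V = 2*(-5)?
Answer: -13430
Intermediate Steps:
V = -10
w(F) = -1380 - 1020*F - 30*F² (w(F) = 3*(((F² + 34*F) + 46)*(-10)) = 3*((46 + F² + 34*F)*(-10)) = 3*(-460 - 340*F - 10*F²) = -1380 - 1020*F - 30*F²)
w(-37) - 109*(107 - 27) = (-1380 - 1020*(-37) - 30*(-37)²) - 109*(107 - 27) = (-1380 + 37740 - 30*1369) - 109*80 = (-1380 + 37740 - 41070) - 1*8720 = -4710 - 8720 = -13430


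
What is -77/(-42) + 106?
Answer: 647/6 ≈ 107.83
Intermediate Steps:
-77/(-42) + 106 = -77*(-1/42) + 106 = 11/6 + 106 = 647/6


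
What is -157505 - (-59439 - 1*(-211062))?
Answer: -309128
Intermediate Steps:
-157505 - (-59439 - 1*(-211062)) = -157505 - (-59439 + 211062) = -157505 - 1*151623 = -157505 - 151623 = -309128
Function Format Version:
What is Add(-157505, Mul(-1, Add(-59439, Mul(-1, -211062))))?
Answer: -309128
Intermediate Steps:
Add(-157505, Mul(-1, Add(-59439, Mul(-1, -211062)))) = Add(-157505, Mul(-1, Add(-59439, 211062))) = Add(-157505, Mul(-1, 151623)) = Add(-157505, -151623) = -309128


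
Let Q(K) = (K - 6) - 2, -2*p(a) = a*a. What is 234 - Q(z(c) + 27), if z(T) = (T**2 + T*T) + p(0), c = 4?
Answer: 183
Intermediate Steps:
p(a) = -a**2/2 (p(a) = -a*a/2 = -a**2/2)
z(T) = 2*T**2 (z(T) = (T**2 + T*T) - 1/2*0**2 = (T**2 + T**2) - 1/2*0 = 2*T**2 + 0 = 2*T**2)
Q(K) = -8 + K (Q(K) = (-6 + K) - 2 = -8 + K)
234 - Q(z(c) + 27) = 234 - (-8 + (2*4**2 + 27)) = 234 - (-8 + (2*16 + 27)) = 234 - (-8 + (32 + 27)) = 234 - (-8 + 59) = 234 - 1*51 = 234 - 51 = 183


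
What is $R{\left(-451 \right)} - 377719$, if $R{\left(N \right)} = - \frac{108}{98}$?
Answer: $- \frac{18508285}{49} \approx -3.7772 \cdot 10^{5}$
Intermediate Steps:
$R{\left(N \right)} = - \frac{54}{49}$ ($R{\left(N \right)} = \left(-108\right) \frac{1}{98} = - \frac{54}{49}$)
$R{\left(-451 \right)} - 377719 = - \frac{54}{49} - 377719 = - \frac{18508285}{49}$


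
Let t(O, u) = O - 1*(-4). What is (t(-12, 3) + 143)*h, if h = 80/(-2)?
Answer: -5400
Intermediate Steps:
t(O, u) = 4 + O (t(O, u) = O + 4 = 4 + O)
h = -40 (h = 80*(-1/2) = -40)
(t(-12, 3) + 143)*h = ((4 - 12) + 143)*(-40) = (-8 + 143)*(-40) = 135*(-40) = -5400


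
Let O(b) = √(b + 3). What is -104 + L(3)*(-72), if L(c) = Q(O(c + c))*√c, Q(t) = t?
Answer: -104 - 216*√3 ≈ -478.12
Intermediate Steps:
O(b) = √(3 + b)
L(c) = √c*√(3 + 2*c) (L(c) = √(3 + (c + c))*√c = √(3 + 2*c)*√c = √c*√(3 + 2*c))
-104 + L(3)*(-72) = -104 + (√3*√(3 + 2*3))*(-72) = -104 + (√3*√(3 + 6))*(-72) = -104 + (√3*√9)*(-72) = -104 + (√3*3)*(-72) = -104 + (3*√3)*(-72) = -104 - 216*√3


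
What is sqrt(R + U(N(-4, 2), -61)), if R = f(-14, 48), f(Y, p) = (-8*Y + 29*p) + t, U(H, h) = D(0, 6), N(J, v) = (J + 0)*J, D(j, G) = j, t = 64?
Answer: 28*sqrt(2) ≈ 39.598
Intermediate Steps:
N(J, v) = J**2 (N(J, v) = J*J = J**2)
U(H, h) = 0
f(Y, p) = 64 - 8*Y + 29*p (f(Y, p) = (-8*Y + 29*p) + 64 = 64 - 8*Y + 29*p)
R = 1568 (R = 64 - 8*(-14) + 29*48 = 64 + 112 + 1392 = 1568)
sqrt(R + U(N(-4, 2), -61)) = sqrt(1568 + 0) = sqrt(1568) = 28*sqrt(2)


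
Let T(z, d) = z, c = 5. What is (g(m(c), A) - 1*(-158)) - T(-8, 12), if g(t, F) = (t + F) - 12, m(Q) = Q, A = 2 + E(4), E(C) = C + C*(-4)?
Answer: 149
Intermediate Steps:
E(C) = -3*C (E(C) = C - 4*C = -3*C)
A = -10 (A = 2 - 3*4 = 2 - 12 = -10)
g(t, F) = -12 + F + t (g(t, F) = (F + t) - 12 = -12 + F + t)
(g(m(c), A) - 1*(-158)) - T(-8, 12) = ((-12 - 10 + 5) - 1*(-158)) - 1*(-8) = (-17 + 158) + 8 = 141 + 8 = 149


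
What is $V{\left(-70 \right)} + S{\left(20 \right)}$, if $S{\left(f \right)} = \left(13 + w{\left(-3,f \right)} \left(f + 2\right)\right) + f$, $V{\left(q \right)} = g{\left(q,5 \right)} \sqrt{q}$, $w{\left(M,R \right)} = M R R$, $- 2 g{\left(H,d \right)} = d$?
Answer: $-26367 - \frac{5 i \sqrt{70}}{2} \approx -26367.0 - 20.917 i$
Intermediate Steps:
$g{\left(H,d \right)} = - \frac{d}{2}$
$w{\left(M,R \right)} = M R^{2}$
$V{\left(q \right)} = - \frac{5 \sqrt{q}}{2}$ ($V{\left(q \right)} = \left(- \frac{1}{2}\right) 5 \sqrt{q} = - \frac{5 \sqrt{q}}{2}$)
$S{\left(f \right)} = 13 + f - 3 f^{2} \left(2 + f\right)$ ($S{\left(f \right)} = \left(13 + - 3 f^{2} \left(f + 2\right)\right) + f = \left(13 + - 3 f^{2} \left(2 + f\right)\right) + f = \left(13 - 3 f^{2} \left(2 + f\right)\right) + f = 13 + f - 3 f^{2} \left(2 + f\right)$)
$V{\left(-70 \right)} + S{\left(20 \right)} = - \frac{5 \sqrt{-70}}{2} + \left(13 + 20 - 6 \cdot 20^{2} - 3 \cdot 20^{3}\right) = - \frac{5 i \sqrt{70}}{2} + \left(13 + 20 - 2400 - 24000\right) = - \frac{5 i \sqrt{70}}{2} - 26367 = -26367 - \frac{5 i \sqrt{70}}{2}$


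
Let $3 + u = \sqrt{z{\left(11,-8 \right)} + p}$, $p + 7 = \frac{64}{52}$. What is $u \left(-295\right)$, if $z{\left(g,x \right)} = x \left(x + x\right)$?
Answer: $885 - \frac{295 \sqrt{20657}}{13} \approx -2376.5$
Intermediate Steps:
$p = - \frac{75}{13}$ ($p = -7 + \frac{64}{52} = -7 + 64 \cdot \frac{1}{52} = -7 + \frac{16}{13} = - \frac{75}{13} \approx -5.7692$)
$z{\left(g,x \right)} = 2 x^{2}$ ($z{\left(g,x \right)} = x 2 x = 2 x^{2}$)
$u = -3 + \frac{\sqrt{20657}}{13}$ ($u = -3 + \sqrt{2 \left(-8\right)^{2} - \frac{75}{13}} = -3 + \sqrt{2 \cdot 64 - \frac{75}{13}} = -3 + \sqrt{128 - \frac{75}{13}} = -3 + \sqrt{\frac{1589}{13}} = -3 + \frac{\sqrt{20657}}{13} \approx 8.0558$)
$u \left(-295\right) = \left(-3 + \frac{\sqrt{20657}}{13}\right) \left(-295\right) = 885 - \frac{295 \sqrt{20657}}{13}$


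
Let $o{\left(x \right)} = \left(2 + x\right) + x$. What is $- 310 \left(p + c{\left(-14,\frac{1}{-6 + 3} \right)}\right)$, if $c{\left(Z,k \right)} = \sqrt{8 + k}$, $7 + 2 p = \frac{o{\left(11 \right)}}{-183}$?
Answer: $\frac{67425}{61} - \frac{310 \sqrt{69}}{3} \approx 246.98$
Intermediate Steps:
$o{\left(x \right)} = 2 + 2 x$
$p = - \frac{435}{122}$ ($p = - \frac{7}{2} + \frac{\left(2 + 2 \cdot 11\right) \frac{1}{-183}}{2} = - \frac{7}{2} + \frac{\left(2 + 22\right) \left(- \frac{1}{183}\right)}{2} = - \frac{7}{2} + \frac{24 \left(- \frac{1}{183}\right)}{2} = - \frac{7}{2} + \frac{1}{2} \left(- \frac{8}{61}\right) = - \frac{7}{2} - \frac{4}{61} = - \frac{435}{122} \approx -3.5656$)
$- 310 \left(p + c{\left(-14,\frac{1}{-6 + 3} \right)}\right) = - 310 \left(- \frac{435}{122} + \sqrt{8 + \frac{1}{-6 + 3}}\right) = - 310 \left(- \frac{435}{122} + \sqrt{8 + \frac{1}{-3}}\right) = - 310 \left(- \frac{435}{122} + \sqrt{8 - \frac{1}{3}}\right) = - 310 \left(- \frac{435}{122} + \sqrt{\frac{23}{3}}\right) = - 310 \left(- \frac{435}{122} + \frac{\sqrt{69}}{3}\right) = \frac{67425}{61} - \frac{310 \sqrt{69}}{3}$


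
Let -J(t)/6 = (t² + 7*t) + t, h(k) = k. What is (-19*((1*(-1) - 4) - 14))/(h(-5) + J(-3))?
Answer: 361/85 ≈ 4.2471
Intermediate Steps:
J(t) = -48*t - 6*t² (J(t) = -6*((t² + 7*t) + t) = -6*(t² + 8*t) = -48*t - 6*t²)
(-19*((1*(-1) - 4) - 14))/(h(-5) + J(-3)) = (-19*((1*(-1) - 4) - 14))/(-5 - 6*(-3)*(8 - 3)) = (-19*((-1 - 4) - 14))/(-5 - 6*(-3)*5) = (-19*(-5 - 14))/(-5 + 90) = (-19*(-19))/85 = (1/85)*361 = 361/85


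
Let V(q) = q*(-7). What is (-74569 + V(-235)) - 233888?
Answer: -306812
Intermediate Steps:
V(q) = -7*q
(-74569 + V(-235)) - 233888 = (-74569 - 7*(-235)) - 233888 = (-74569 + 1645) - 233888 = -72924 - 233888 = -306812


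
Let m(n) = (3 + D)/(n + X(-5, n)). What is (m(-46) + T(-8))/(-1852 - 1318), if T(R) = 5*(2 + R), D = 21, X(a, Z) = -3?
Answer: 747/77665 ≈ 0.0096182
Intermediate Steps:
T(R) = 10 + 5*R
m(n) = 24/(-3 + n) (m(n) = (3 + 21)/(n - 3) = 24/(-3 + n))
(m(-46) + T(-8))/(-1852 - 1318) = (24/(-3 - 46) + (10 + 5*(-8)))/(-1852 - 1318) = (24/(-49) + (10 - 40))/(-3170) = (24*(-1/49) - 30)*(-1/3170) = (-24/49 - 30)*(-1/3170) = -1494/49*(-1/3170) = 747/77665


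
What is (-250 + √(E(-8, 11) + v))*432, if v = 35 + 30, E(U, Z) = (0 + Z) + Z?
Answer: -108000 + 432*√87 ≈ -1.0397e+5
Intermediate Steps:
E(U, Z) = 2*Z (E(U, Z) = Z + Z = 2*Z)
v = 65
(-250 + √(E(-8, 11) + v))*432 = (-250 + √(2*11 + 65))*432 = (-250 + √(22 + 65))*432 = (-250 + √87)*432 = -108000 + 432*√87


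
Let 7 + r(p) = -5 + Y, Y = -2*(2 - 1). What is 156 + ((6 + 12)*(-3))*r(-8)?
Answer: 912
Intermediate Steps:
Y = -2 (Y = -2*1 = -2)
r(p) = -14 (r(p) = -7 + (-5 - 2) = -7 - 7 = -14)
156 + ((6 + 12)*(-3))*r(-8) = 156 + ((6 + 12)*(-3))*(-14) = 156 + (18*(-3))*(-14) = 156 - 54*(-14) = 156 + 756 = 912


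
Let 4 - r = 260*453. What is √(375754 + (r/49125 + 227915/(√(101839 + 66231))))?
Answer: √(348351841697681640 + 61602176711250*√70)/962850 ≈ 613.44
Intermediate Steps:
r = -117776 (r = 4 - 260*453 = 4 - 1*117780 = 4 - 117780 = -117776)
√(375754 + (r/49125 + 227915/(√(101839 + 66231)))) = √(375754 + (-117776/49125 + 227915/(√(101839 + 66231)))) = √(375754 + (-117776*1/49125 + 227915/(√168070))) = √(375754 + (-117776/49125 + 227915/((49*√70)))) = √(375754 + (-117776/49125 + 227915*(√70/3430))) = √(375754 + (-117776/49125 + 45583*√70/686)) = √(18458797474/49125 + 45583*√70/686)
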